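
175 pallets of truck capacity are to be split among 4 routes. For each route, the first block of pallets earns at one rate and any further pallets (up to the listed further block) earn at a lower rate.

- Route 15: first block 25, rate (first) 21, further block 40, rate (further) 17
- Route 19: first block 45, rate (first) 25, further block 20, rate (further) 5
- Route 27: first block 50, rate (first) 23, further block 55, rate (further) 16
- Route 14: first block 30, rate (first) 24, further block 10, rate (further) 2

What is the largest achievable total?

Rank every tier by rate: Route 19/first 25 > Route 14/first 24 > Route 27/first 23 > Route 15/first 21 > Route 15/second 17 > Route 27/second 16 > Route 19/second 5 > Route 14/second 2.
Route 19/first (25): +45 — 130 left.
Route 14/first (24): +30 — 100 left.
Route 27 first at 23: fill all 50 — 50 left.
Route 15/first (21): +25 — 25 left.
Route 15/second: +25 of 40 at 17; pool empty.
Total = 25×45 + 24×30 + 23×50 + 21×25 + 17×25 = 3945.

3945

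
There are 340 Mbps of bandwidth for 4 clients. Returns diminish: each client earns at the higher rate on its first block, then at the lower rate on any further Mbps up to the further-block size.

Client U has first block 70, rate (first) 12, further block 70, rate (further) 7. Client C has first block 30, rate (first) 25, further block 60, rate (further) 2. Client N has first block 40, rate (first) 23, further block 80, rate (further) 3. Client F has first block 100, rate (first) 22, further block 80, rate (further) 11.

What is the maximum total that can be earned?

Rank every tier by rate: Client C/T1 25 > Client N/T1 23 > Client F/T1 22 > Client U/T1 12 > Client F/T2 11 > Client U/T2 7 > Client N/T2 3 > Client C/T2 2.
Fill Client C T1 block (30 at 25) → 310 left.
Client N/T1 (23): +40 → 270 left.
Client F T1 at 22: fill all 100 → 170 left.
Client U T1 at 12: fill all 70 → 100 left.
Fill Client F T2 block (80 at 11) → 20 left.
Client U/T2: +20 of 70 at 7; pool empty.
Total = 25×30 + 23×40 + 22×100 + 12×70 + 11×80 + 7×20 = 5730.

5730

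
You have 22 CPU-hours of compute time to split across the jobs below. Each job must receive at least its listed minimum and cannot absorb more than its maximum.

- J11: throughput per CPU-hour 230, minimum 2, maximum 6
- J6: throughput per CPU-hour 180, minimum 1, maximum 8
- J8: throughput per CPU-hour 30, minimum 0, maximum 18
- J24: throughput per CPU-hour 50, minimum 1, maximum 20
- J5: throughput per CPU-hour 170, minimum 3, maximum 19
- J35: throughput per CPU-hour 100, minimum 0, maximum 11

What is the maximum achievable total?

Meeting every minimum uses 2+1+0+1+3+0 = 7 CPU-hours, leaving 15.
Order the jobs by throughput per CPU-hour: J11 230 > J6 180 > J5 170 > J35 100 > J24 50 > J8 30.
J11: +4 to 6 (cap) ; 11 left.
J6: +7 to 8 (cap) ; 4 left.
J5 has room for 16 more but only 4 remain, so it gets 7.
Total = 230×6 + 180×8 + 50×1 + 170×7 = 4060.

4060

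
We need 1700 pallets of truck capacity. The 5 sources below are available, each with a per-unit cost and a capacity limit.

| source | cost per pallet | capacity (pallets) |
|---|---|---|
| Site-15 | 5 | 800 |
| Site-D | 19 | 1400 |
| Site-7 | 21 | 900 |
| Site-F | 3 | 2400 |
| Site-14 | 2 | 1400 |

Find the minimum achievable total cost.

Cheapest first:
Site-14 (2): use full 1400 → 300 pallets to go.
Site-F at 3: take 300 of its 2400 → requirement met.
Site-15, Site-D, Site-7: unused.
Cost = 1400×2 + 300×3 = 3700.

3700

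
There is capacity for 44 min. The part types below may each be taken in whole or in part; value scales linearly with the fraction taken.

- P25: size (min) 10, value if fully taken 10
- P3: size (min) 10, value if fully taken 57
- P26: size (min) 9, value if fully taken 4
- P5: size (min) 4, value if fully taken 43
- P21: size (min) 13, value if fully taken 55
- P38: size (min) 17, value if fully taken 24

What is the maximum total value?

Best value per unit of size first: P5 43/4≈10.8, P3 57/10≈5.7, P21 55/13≈4.23, P38 24/17≈1.41, P25 10/10≈1, P26 4/9≈0.444.
Take all of P5 (4 min, value 43) → 40 min left.
All 10 min of P3 fit (value 57) → 30 remain.
Take all of P21 (13 min, value 55) → 17 min left.
Take all of P38 (17 min, value 24) → 0 min left.
Total value = 179.

179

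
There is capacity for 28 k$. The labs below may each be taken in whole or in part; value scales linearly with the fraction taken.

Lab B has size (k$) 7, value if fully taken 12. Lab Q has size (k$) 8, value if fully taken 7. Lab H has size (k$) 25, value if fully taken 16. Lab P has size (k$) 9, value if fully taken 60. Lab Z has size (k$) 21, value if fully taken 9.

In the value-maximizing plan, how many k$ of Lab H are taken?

4

Best value per unit of size first: Lab P 60/9≈6.67, Lab B 12/7≈1.71, Lab Q 7/8≈0.875, Lab H 16/25≈0.64, Lab Z 9/21≈0.429.
Take all of Lab P (9 k$, value 60) — 19 k$ left.
Lab B: take in full, 7 k$ for value 12 — 12 left.
Lab Q: take in full, 8 k$ for value 7 — 4 left.
Only 4 k$ remain; take 4/25 of Lab H for value 16×4/25 = 2.56.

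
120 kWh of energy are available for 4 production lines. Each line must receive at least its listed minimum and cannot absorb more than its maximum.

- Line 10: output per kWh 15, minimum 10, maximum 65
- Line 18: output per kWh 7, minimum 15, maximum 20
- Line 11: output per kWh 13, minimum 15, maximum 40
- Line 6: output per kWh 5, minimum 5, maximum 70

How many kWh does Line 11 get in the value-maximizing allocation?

35

Meeting every minimum uses 10+15+15+5 = 45 kWh, leaving 75.
Order the production lines by output per kWh: Line 10 15 > Line 11 13 > Line 18 7 > Line 6 5.
Give Line 10 55 more to hit its cap of 65 → 20 left.
Line 11: +20 (room for 25) → 35. Pool exhausted.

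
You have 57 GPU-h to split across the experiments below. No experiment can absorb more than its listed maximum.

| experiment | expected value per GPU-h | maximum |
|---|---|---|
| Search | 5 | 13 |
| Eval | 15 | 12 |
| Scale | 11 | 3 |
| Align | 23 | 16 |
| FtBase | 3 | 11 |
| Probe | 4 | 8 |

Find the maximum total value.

Order the experiments by expected value per GPU-h: Align 23 > Eval 15 > Scale 11 > Search 5 > Probe 4 > FtBase 3.
Give Align 16 to hit its cap of 16 → 41 left.
Give Eval 12 to hit its cap of 12 → 29 left.
Scale takes 3 to reach its cap of 3 → 26 left.
Give Search 13 to hit its cap of 13 → 13 left.
Probe: +8 to 8 (cap) → 5 left.
FtBase: +5 (room for 11) → 5. Pool exhausted.
Total = 5×13 + 15×12 + 11×3 + 23×16 + 3×5 + 4×8 = 693.

693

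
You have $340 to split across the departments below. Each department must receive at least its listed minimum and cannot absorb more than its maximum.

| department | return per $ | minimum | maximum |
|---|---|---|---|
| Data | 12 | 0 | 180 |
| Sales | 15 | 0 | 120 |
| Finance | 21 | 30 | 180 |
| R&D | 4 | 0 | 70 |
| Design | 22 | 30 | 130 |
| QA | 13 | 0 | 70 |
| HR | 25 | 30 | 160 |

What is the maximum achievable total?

7910

Meeting every minimum uses 0+0+30+0+30+0+30 = 90 $, leaving 250.
Highest return per $ first: HR 25 > Design 22 > Finance 21 > Sales 15 > QA 13 > Data 12 > R&D 4.
HR: +130 to 160 (cap) — 120 left.
Design takes 100 more to reach its cap of 130 — 20 left.
Finance has room for 150 more but only 20 remain, so it gets 50.
Total = 21×50 + 22×130 + 25×160 = 7910.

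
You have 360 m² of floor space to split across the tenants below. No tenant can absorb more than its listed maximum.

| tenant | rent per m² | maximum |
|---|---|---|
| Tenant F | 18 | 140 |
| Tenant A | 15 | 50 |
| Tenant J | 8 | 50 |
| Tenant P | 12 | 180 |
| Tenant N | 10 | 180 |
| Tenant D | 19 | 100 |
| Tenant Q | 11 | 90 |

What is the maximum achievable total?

6010

Rank by rent per m²: Tenant D 19 > Tenant F 18 > Tenant A 15 > Tenant P 12 > Tenant Q 11 > Tenant N 10 > Tenant J 8.
Give Tenant D 100 to hit its cap of 100 ; 260 left.
Give Tenant F 140 to hit its cap of 140 ; 120 left.
Tenant A takes 50 to reach its cap of 50 ; 70 left.
Tenant P has room for 180 but only 70 remain, so it gets 70.
Total = 18×140 + 15×50 + 12×70 + 19×100 = 6010.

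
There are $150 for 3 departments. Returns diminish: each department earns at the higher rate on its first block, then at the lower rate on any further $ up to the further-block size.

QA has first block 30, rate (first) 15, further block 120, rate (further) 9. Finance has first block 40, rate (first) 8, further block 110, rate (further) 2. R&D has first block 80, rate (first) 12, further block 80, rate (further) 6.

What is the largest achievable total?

1770

Order all 6 blocks by rate: QA/first 15 > R&D/first 12 > QA/second 9 > Finance/first 8 > R&D/second 6 > Finance/second 2.
QA/first (15): +30 — 120 left.
Fill R&D first block (80 at 12) — 40 left.
QA second at 9: only 40 left, fill 40.
Total = 15×30 + 12×80 + 9×40 = 1770.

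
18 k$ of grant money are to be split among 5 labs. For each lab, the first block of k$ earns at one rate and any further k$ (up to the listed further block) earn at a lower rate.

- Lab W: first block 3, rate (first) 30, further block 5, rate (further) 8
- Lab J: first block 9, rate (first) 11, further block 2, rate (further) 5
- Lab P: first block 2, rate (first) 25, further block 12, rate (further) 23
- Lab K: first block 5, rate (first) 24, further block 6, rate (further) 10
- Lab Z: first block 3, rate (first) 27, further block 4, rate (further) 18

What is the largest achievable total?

456

Treat each block as its own option and order by rate: Lab W/T1 30 > Lab Z/T1 27 > Lab P/T1 25 > Lab K/T1 24 > Lab P/T2 23 > Lab Z/T2 18 > Lab J/T1 11 > Lab K/T2 10 > Lab W/T2 8 > Lab J/T2 5.
Lab W T1 at 30: fill all 3 → 15 left.
Lab Z T1 at 27: fill all 3 → 12 left.
Lab P/T1 (25): +2 → 10 left.
Lab K T1 at 24: fill all 5 → 5 left.
Lab P T2 at 23: only 5 left, fill 5.
Total = 30×3 + 27×3 + 25×2 + 24×5 + 23×5 = 456.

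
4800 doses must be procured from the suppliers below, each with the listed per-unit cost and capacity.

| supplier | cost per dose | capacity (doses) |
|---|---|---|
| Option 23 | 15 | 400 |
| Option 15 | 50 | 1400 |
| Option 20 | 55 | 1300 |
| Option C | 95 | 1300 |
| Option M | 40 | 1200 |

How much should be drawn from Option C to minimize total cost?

Use suppliers in increasing cost order.
Take 400 from Option 23 at 15 — need 4400 more.
Option M at 40: take all 1200 doses — 3200 still needed.
Option 15 at 50: take all 1400 doses — 1800 still needed.
Option 20 at 55: take all 1300 doses — 500 still needed.
Option C at 95: take 500 of its 1300 — requirement met.

500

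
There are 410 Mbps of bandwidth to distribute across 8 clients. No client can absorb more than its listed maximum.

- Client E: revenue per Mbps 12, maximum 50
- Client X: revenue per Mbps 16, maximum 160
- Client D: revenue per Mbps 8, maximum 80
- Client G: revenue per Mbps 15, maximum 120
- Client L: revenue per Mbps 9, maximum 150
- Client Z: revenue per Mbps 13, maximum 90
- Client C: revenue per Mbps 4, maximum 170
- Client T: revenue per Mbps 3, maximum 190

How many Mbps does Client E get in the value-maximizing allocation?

Order the clients by revenue per Mbps: Client X 16 > Client G 15 > Client Z 13 > Client E 12 > Client L 9 > Client D 8 > Client C 4 > Client T 3.
Client X takes 160 to reach its cap of 160 — 250 left.
Client G: +120 to 120 (cap) — 130 left.
Client Z: +90 to 90 (cap) — 40 left.
Client E has room for 50 but only 40 remain, so it gets 40.

40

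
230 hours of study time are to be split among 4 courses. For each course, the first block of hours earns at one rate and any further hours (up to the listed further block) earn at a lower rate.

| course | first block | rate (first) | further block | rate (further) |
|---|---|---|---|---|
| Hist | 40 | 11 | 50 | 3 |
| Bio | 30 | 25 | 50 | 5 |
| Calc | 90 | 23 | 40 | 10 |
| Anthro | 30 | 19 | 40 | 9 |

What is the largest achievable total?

Rank every tier by rate: Bio/first 25 > Calc/first 23 > Anthro/first 19 > Hist/first 11 > Calc/second 10 > Anthro/second 9 > Bio/second 5 > Hist/second 3.
Fill Bio first block (30 at 25) → 200 left.
Calc first at 23: fill all 90 → 110 left.
Anthro/first (19): +30 → 80 left.
Fill Hist first block (40 at 11) → 40 left.
Calc second at 10: fill all 40 → 0 left.
Total = 25×30 + 23×90 + 19×30 + 11×40 + 10×40 = 4230.

4230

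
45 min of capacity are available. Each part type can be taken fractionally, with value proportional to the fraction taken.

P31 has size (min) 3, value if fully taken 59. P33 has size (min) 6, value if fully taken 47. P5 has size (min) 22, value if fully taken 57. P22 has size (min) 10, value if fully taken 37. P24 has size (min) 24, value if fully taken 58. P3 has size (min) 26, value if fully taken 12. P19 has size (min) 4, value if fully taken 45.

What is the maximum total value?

Best value per unit of size first: P31 59/3≈19.7, P19 45/4≈11.2, P33 47/6≈7.83, P22 37/10≈3.7, P5 57/22≈2.59, P24 58/24≈2.42, P3 12/26≈0.462.
Take all of P31 (3 min, value 59) ; 42 min left.
All 4 min of P19 fit (value 45) ; 38 remain.
All 6 min of P33 fit (value 47) ; 32 remain.
All 10 min of P22 fit (value 37) ; 22 remain.
P5: take in full, 22 min for value 57 ; 0 left.
Total value = 245.

245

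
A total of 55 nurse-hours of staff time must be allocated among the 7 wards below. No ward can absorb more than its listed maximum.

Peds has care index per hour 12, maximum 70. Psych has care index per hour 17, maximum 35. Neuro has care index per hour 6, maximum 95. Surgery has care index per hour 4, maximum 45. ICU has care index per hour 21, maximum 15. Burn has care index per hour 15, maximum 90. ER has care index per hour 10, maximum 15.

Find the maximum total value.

985

Rank by care index per hour: ICU 21 > Psych 17 > Burn 15 > Peds 12 > ER 10 > Neuro 6 > Surgery 4.
ICU: +15 to 15 (cap) ; 40 left.
Psych: +35 to 35 (cap) ; 5 left.
Burn has room for 90 but only 5 remain, so it gets 5.
Total = 17×35 + 21×15 + 15×5 = 985.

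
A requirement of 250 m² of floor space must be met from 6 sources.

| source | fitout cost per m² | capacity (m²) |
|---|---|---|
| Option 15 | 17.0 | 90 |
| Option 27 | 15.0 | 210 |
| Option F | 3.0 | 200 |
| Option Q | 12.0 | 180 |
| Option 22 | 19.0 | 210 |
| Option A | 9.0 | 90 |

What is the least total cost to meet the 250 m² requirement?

Cheapest first:
Option F (3.0): use full 200 ; 50 m² to go.
Take 50 from Option A at 9.0 to finish.
Option Q, Option 27, Option 15, Option 22: unused.
Cost = 200×3.0 + 50×9.0 = 1050.

1050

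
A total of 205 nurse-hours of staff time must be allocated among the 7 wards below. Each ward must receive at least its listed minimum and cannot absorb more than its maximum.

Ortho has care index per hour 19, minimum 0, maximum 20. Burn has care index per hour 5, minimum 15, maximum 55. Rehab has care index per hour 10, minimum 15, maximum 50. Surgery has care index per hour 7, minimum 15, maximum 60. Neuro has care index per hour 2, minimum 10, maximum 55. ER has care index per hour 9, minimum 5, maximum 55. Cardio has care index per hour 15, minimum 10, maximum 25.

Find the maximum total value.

2055

Meeting every minimum uses 0+15+15+15+10+5+10 = 70 nurse-hours, leaving 135.
Order the wards by care index per hour: Ortho 19 > Cardio 15 > Rehab 10 > ER 9 > Surgery 7 > Burn 5 > Neuro 2.
Give Ortho 20 more to hit its cap of 20 → 115 left.
Give Cardio 15 more to hit its cap of 25 → 100 left.
Give Rehab 35 more to hit its cap of 50 → 65 left.
ER: +50 to 55 (cap) → 15 left.
Only 15 left; Surgery takes them to reach 30.
Total = 19×20 + 5×15 + 10×50 + 7×30 + 2×10 + 9×55 + 15×25 = 2055.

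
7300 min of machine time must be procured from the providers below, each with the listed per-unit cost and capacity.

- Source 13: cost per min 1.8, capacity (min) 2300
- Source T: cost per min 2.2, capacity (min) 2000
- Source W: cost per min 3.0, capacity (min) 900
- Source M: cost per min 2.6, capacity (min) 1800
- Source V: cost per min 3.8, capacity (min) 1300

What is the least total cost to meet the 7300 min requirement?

Use providers in increasing cost order.
Source 13 (1.8): use full 2300 → 5000 min to go.
Take 2000 from Source T at 2.2 → need 3000 more.
Source M at 2.6: take all 1800 min → 1200 still needed.
Source W (3.0): use full 900 → 300 min to go.
Source V at 3.8: take 300 of its 1300 → requirement met.
Cost = 2300×1.8 + 2000×2.2 + 1800×2.6 + 900×3.0 + 300×3.8 = 17060.

17060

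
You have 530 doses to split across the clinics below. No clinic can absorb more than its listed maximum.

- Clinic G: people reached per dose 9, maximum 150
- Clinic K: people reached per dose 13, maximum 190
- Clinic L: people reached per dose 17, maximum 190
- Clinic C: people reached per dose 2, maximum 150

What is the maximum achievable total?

Rank by people reached per dose: Clinic L 17 > Clinic K 13 > Clinic G 9 > Clinic C 2.
Give Clinic L 190 to hit its cap of 190 — 340 left.
Clinic K: +190 to 190 (cap) — 150 left.
Clinic G: +150 to 150 (cap) — 0 left.
Total = 9×150 + 13×190 + 17×190 = 7050.

7050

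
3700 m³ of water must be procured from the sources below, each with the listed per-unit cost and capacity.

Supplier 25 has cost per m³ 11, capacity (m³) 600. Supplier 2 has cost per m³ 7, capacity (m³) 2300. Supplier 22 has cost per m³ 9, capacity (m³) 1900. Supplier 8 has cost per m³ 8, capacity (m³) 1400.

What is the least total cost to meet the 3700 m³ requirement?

27300

Fill from the cheapest source first.
Supplier 2 at 7: take all 2300 m³ — 1400 still needed.
Supplier 8 (8): use full 1400 — 0 m³ to go.
Supplier 22, Supplier 25: unused.
Cost = 2300×7 + 1400×8 = 27300.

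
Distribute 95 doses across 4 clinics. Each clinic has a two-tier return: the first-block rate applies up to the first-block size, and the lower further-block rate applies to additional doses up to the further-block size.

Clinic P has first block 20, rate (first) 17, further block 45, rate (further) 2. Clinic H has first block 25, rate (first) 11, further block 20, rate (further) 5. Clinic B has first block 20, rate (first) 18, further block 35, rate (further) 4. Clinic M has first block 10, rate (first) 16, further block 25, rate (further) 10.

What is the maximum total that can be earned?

Treat each block as its own option and order by rate: Clinic B/tier1 18 > Clinic P/tier1 17 > Clinic M/tier1 16 > Clinic H/tier1 11 > Clinic M/tier2 10 > Clinic H/tier2 5 > Clinic B/tier2 4 > Clinic P/tier2 2.
Fill Clinic B tier1 block (20 at 18) → 75 left.
Clinic P tier1 at 17: fill all 20 → 55 left.
Fill Clinic M tier1 block (10 at 16) → 45 left.
Fill Clinic H tier1 block (25 at 11) → 20 left.
20 remain; put them into Clinic M tier2 at 10.
Total = 18×20 + 17×20 + 16×10 + 11×25 + 10×20 = 1335.

1335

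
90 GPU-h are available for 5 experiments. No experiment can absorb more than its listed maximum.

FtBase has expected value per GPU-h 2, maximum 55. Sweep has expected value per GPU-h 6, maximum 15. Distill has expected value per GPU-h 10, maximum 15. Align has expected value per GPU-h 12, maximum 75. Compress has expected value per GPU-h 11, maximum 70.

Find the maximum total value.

Order the experiments by expected value per GPU-h: Align 12 > Compress 11 > Distill 10 > Sweep 6 > FtBase 2.
Align: +75 to 75 (cap) — 15 left.
Compress has room for 70 but only 15 remain, so it gets 15.
Total = 12×75 + 11×15 = 1065.

1065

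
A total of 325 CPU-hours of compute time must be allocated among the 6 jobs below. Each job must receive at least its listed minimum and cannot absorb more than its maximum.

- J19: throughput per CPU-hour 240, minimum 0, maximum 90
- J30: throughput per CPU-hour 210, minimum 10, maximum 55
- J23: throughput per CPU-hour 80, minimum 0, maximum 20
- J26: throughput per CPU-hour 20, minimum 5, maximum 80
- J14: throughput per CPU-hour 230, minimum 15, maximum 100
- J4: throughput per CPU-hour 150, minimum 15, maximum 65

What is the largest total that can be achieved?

Meeting every minimum uses 0+10+0+5+15+15 = 45 CPU-hours, leaving 280.
Order the jobs by throughput per CPU-hour: J19 240 > J14 230 > J30 210 > J4 150 > J23 80 > J26 20.
Give J19 90 more to hit its cap of 90 — 190 left.
Give J14 85 more to hit its cap of 100 — 105 left.
J30: +45 to 55 (cap) — 60 left.
J4: +50 to 65 (cap) — 10 left.
J23: +10 (room for 20) → 10. Pool exhausted.
Total = 240×90 + 210×55 + 80×10 + 20×5 + 230×100 + 150×65 = 66800.

66800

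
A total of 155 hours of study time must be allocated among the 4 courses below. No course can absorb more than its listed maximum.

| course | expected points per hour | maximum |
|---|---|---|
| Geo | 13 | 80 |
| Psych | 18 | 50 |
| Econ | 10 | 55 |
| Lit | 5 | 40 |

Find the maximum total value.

2190

Order the courses by expected points per hour: Psych 18 > Geo 13 > Econ 10 > Lit 5.
Psych takes 50 to reach its cap of 50 → 105 left.
Geo: +80 to 80 (cap) → 25 left.
Econ has room for 55 but only 25 remain, so it gets 25.
Total = 13×80 + 18×50 + 10×25 = 2190.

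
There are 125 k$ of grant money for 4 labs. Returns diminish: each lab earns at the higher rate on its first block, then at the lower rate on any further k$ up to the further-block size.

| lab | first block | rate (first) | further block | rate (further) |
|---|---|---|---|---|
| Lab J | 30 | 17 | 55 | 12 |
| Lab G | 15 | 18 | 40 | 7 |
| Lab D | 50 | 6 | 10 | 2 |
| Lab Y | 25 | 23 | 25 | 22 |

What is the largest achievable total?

Order all 8 blocks by rate: Lab Y/first 23 > Lab Y/second 22 > Lab G/first 18 > Lab J/first 17 > Lab J/second 12 > Lab G/second 7 > Lab D/first 6 > Lab D/second 2.
Lab Y first at 23: fill all 25 → 100 left.
Lab Y/second (22): +25 → 75 left.
Fill Lab G first block (15 at 18) → 60 left.
Lab J first at 17: fill all 30 → 30 left.
Lab J/second: +30 of 55 at 12; pool empty.
Total = 23×25 + 22×25 + 18×15 + 17×30 + 12×30 = 2265.

2265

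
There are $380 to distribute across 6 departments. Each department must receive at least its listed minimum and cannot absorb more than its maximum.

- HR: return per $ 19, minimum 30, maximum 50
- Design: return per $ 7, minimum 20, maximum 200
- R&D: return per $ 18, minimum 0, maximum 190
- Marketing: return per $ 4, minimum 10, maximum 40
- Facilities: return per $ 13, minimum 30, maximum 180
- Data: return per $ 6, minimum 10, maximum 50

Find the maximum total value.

Meeting every minimum uses 30+20+0+10+30+10 = 100 $, leaving 280.
Rank by return per $: HR 19 > R&D 18 > Facilities 13 > Design 7 > Data 6 > Marketing 4.
Give HR 20 more to hit its cap of 50 ; 260 left.
Give R&D 190 more to hit its cap of 190 ; 70 left.
Facilities: +70 (room for 150) → 100. Pool exhausted.
Total = 19×50 + 7×20 + 18×190 + 4×10 + 13×100 + 6×10 = 5910.

5910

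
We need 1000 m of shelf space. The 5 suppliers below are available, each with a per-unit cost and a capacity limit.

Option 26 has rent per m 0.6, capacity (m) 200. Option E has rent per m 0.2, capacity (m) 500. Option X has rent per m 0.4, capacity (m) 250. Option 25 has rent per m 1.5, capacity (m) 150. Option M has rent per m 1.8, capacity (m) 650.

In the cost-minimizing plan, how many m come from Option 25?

Use suppliers in increasing cost order.
Take 500 from Option E at 0.2 — need 500 more.
Take 250 from Option X at 0.4 — need 250 more.
Option 26 (0.6): use full 200 — 50 m to go.
Option 25 (1.5): take the remaining 50 — done.
Option M: unused.

50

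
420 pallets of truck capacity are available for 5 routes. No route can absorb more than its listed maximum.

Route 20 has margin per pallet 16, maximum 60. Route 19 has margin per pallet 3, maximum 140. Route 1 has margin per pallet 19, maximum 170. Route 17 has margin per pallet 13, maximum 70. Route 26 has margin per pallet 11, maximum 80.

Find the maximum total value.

Order the routes by margin per pallet: Route 1 19 > Route 20 16 > Route 17 13 > Route 26 11 > Route 19 3.
Give Route 1 170 to hit its cap of 170 → 250 left.
Route 20 takes 60 to reach its cap of 60 → 190 left.
Give Route 17 70 to hit its cap of 70 → 120 left.
Give Route 26 80 to hit its cap of 80 → 40 left.
Only 40 left; Route 19 takes them to reach 40.
Total = 16×60 + 3×40 + 19×170 + 13×70 + 11×80 = 6100.

6100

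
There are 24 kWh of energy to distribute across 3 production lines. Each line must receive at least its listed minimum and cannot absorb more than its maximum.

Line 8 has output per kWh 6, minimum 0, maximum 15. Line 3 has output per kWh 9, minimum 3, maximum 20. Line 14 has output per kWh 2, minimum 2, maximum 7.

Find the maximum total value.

Meeting every minimum uses 0+3+2 = 5 kWh, leaving 19.
Rank by output per kWh: Line 3 9 > Line 8 6 > Line 14 2.
Give Line 3 17 more to hit its cap of 20 ; 2 left.
Only 2 left; Line 8 takes them to reach 2.
Total = 6×2 + 9×20 + 2×2 = 196.

196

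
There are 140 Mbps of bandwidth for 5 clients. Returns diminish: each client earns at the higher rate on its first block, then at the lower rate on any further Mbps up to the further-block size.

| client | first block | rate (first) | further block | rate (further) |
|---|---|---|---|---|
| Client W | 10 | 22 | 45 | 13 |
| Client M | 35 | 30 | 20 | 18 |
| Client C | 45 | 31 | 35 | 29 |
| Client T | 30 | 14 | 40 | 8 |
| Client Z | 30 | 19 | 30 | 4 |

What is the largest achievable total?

Order all 10 blocks by rate: Client C/tier1 31 > Client M/tier1 30 > Client C/tier2 29 > Client W/tier1 22 > Client Z/tier1 19 > Client M/tier2 18 > Client T/tier1 14 > Client W/tier2 13 > Client T/tier2 8 > Client Z/tier2 4.
Fill Client C tier1 block (45 at 31) — 95 left.
Client M tier1 at 30: fill all 35 — 60 left.
Client C tier2 at 29: fill all 35 — 25 left.
Client W tier1 at 22: fill all 10 — 15 left.
Client Z/tier1: +15 of 30 at 19; pool empty.
Total = 31×45 + 30×35 + 29×35 + 22×10 + 19×15 = 3965.

3965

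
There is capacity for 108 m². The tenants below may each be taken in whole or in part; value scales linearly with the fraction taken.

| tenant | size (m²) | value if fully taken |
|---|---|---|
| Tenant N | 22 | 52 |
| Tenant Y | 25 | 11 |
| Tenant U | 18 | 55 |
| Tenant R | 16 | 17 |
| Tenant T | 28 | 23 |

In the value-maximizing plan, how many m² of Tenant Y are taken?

24

Sort by value density: Tenant U 55/18≈3.06, Tenant N 52/22≈2.36, Tenant R 17/16≈1.06, Tenant T 23/28≈0.821, Tenant Y 11/25≈0.44.
Tenant U: take in full, 18 m² for value 55 ; 90 left.
Tenant N: take in full, 22 m² for value 52 ; 68 left.
Take all of Tenant R (16 m², value 17) ; 52 m² left.
Take all of Tenant T (28 m², value 23) ; 24 m² left.
24 m² left: a 24/25 share of Tenant Y gives 11×24/25 = 10.56.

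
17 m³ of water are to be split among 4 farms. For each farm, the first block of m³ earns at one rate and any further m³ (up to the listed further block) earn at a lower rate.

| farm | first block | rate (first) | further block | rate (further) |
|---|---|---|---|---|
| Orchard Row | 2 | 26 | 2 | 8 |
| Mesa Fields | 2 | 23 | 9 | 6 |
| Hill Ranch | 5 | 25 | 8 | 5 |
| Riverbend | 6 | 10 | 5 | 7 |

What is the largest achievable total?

Order all 8 blocks by rate: Orchard Row/T1 26 > Hill Ranch/T1 25 > Mesa Fields/T1 23 > Riverbend/T1 10 > Orchard Row/T2 8 > Riverbend/T2 7 > Mesa Fields/T2 6 > Hill Ranch/T2 5.
Orchard Row/T1 (26): +2 — 15 left.
Hill Ranch T1 at 25: fill all 5 — 10 left.
Fill Mesa Fields T1 block (2 at 23) — 8 left.
Riverbend T1 at 10: fill all 6 — 2 left.
Orchard Row/T2 (8): +2 — 0 left.
Total = 26×2 + 25×5 + 23×2 + 10×6 + 8×2 = 299.

299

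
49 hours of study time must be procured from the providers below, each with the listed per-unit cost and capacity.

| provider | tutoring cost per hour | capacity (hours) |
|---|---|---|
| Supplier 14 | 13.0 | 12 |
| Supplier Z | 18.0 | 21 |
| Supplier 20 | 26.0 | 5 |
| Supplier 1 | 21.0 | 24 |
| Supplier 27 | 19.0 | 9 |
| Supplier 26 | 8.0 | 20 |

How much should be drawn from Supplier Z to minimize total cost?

Use providers in increasing cost order.
Supplier 26 at 8.0: take all 20 hours — 29 still needed.
Supplier 14 (13.0): use full 12 — 17 hours to go.
Take 17 from Supplier Z at 18.0 to finish.
Supplier 27, Supplier 1, Supplier 20: unused.

17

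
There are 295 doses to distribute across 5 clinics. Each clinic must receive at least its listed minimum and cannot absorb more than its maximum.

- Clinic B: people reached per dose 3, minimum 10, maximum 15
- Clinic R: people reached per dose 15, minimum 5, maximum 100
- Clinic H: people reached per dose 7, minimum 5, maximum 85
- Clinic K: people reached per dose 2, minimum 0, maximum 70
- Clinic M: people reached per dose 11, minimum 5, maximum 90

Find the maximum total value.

3140

Meeting every minimum uses 10+5+5+0+5 = 25 doses, leaving 270.
Rank by people reached per dose: Clinic R 15 > Clinic M 11 > Clinic H 7 > Clinic B 3 > Clinic K 2.
Clinic R takes 95 more to reach its cap of 100 ; 175 left.
Clinic M: +85 to 90 (cap) ; 90 left.
Give Clinic H 80 more to hit its cap of 85 ; 10 left.
Clinic B: +5 to 15 (cap) ; 5 left.
Clinic K: +5 (room for 70) → 5. Pool exhausted.
Total = 3×15 + 15×100 + 7×85 + 2×5 + 11×90 = 3140.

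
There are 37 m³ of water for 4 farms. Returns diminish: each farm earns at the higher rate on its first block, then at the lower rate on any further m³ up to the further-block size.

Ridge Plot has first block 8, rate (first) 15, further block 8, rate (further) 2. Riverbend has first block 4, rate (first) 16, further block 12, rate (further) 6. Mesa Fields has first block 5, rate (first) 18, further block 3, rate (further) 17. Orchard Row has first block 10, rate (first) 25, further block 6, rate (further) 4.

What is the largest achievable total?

617

Order all 8 blocks by rate: Orchard Row/tier1 25 > Mesa Fields/tier1 18 > Mesa Fields/tier2 17 > Riverbend/tier1 16 > Ridge Plot/tier1 15 > Riverbend/tier2 6 > Orchard Row/tier2 4 > Ridge Plot/tier2 2.
Orchard Row tier1 at 25: fill all 10 ; 27 left.
Mesa Fields tier1 at 18: fill all 5 ; 22 left.
Mesa Fields/tier2 (17): +3 ; 19 left.
Riverbend/tier1 (16): +4 ; 15 left.
Ridge Plot tier1 at 15: fill all 8 ; 7 left.
Riverbend/tier2: +7 of 12 at 6; pool empty.
Total = 25×10 + 18×5 + 17×3 + 16×4 + 15×8 + 6×7 = 617.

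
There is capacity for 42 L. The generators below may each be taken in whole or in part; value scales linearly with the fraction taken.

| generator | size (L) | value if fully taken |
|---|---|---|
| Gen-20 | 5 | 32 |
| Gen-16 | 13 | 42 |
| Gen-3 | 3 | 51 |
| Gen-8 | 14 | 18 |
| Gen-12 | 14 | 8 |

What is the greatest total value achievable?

147

Best value per unit of size first: Gen-3 51/3≈17, Gen-20 32/5≈6.4, Gen-16 42/13≈3.23, Gen-8 18/14≈1.29, Gen-12 8/14≈0.571.
Gen-3: take in full, 3 L for value 51 — 39 left.
Gen-20: take in full, 5 L for value 32 — 34 left.
Gen-16: take in full, 13 L for value 42 — 21 left.
Gen-8: take in full, 14 L for value 18 — 7 left.
Fill the last 7 L with part of Gen-12: 7/14 of it earns 4.
Total value = 147.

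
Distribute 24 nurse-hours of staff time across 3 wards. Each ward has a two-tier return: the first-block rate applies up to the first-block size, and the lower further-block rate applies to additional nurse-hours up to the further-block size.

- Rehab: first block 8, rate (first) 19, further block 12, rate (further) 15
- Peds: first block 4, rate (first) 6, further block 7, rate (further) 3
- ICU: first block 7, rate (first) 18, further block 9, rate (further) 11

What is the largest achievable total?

Order all 6 blocks by rate: Rehab/tier1 19 > ICU/tier1 18 > Rehab/tier2 15 > ICU/tier2 11 > Peds/tier1 6 > Peds/tier2 3.
Fill Rehab tier1 block (8 at 19) ; 16 left.
ICU/tier1 (18): +7 ; 9 left.
Rehab/tier2: +9 of 12 at 15; pool empty.
Total = 19×8 + 18×7 + 15×9 = 413.

413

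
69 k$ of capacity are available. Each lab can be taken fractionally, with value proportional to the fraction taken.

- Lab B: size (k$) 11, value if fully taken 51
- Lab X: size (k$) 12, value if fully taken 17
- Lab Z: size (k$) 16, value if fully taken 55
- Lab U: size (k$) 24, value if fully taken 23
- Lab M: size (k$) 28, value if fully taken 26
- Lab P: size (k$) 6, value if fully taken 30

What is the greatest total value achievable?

Best value per unit of size first: Lab P 30/6≈5, Lab B 51/11≈4.64, Lab Z 55/16≈3.44, Lab X 17/12≈1.42, Lab U 23/24≈0.958, Lab M 26/28≈0.929.
Lab P: take in full, 6 k$ for value 30 → 63 left.
All 11 k$ of Lab B fit (value 51) → 52 remain.
Lab Z: take in full, 16 k$ for value 55 → 36 left.
Lab X: take in full, 12 k$ for value 17 → 24 left.
Lab U: take in full, 24 k$ for value 23 → 0 left.
Total value = 176.

176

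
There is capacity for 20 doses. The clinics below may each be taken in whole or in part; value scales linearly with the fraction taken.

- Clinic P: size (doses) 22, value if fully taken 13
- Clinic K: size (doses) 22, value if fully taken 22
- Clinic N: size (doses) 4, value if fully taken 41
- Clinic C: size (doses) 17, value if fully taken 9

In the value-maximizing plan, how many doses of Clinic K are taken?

Rank by value-to-size ratio: Clinic N 41/4≈10.2, Clinic K 22/22≈1, Clinic P 13/22≈0.591, Clinic C 9/17≈0.529.
All 4 doses of Clinic N fit (value 41) ; 16 remain.
Only 16 doses remain; take 16/22 of Clinic K for value 22×16/22 = 16.

16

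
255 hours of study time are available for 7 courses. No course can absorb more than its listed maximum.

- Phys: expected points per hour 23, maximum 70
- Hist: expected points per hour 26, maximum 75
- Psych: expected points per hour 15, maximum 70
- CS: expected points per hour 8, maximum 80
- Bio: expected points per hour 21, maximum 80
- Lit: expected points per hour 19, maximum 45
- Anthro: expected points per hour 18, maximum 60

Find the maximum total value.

5810

Rank by expected points per hour: Hist 26 > Phys 23 > Bio 21 > Lit 19 > Anthro 18 > Psych 15 > CS 8.
Hist: +75 to 75 (cap) — 180 left.
Give Phys 70 to hit its cap of 70 — 110 left.
Give Bio 80 to hit its cap of 80 — 30 left.
Lit: +30 (room for 45) → 30. Pool exhausted.
Total = 23×70 + 26×75 + 21×80 + 19×30 = 5810.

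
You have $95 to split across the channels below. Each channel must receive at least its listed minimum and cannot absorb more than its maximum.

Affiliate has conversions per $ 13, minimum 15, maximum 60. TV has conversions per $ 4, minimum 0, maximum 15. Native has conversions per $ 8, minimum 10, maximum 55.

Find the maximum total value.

1060

Meeting every minimum uses 15+0+10 = 25 $, leaving 70.
Highest conversions per $ first: Affiliate 13 > Native 8 > TV 4.
Affiliate: +45 to 60 (cap) → 25 left.
Native: +25 (room for 45) → 35. Pool exhausted.
Total = 13×60 + 8×35 = 1060.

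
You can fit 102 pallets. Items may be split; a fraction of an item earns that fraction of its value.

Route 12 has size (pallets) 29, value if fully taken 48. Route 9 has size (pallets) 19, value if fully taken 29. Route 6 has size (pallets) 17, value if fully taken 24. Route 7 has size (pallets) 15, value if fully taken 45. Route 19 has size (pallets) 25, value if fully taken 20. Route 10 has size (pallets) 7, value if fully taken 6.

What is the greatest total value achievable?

Sort by value density: Route 7 45/15≈3, Route 12 48/29≈1.66, Route 9 29/19≈1.53, Route 6 24/17≈1.41, Route 10 6/7≈0.857, Route 19 20/25≈0.8.
All 15 pallets of Route 7 fit (value 45) ; 87 remain.
Take all of Route 12 (29 pallets, value 48) ; 58 pallets left.
Route 9: take in full, 19 pallets for value 29 ; 39 left.
All 17 pallets of Route 6 fit (value 24) ; 22 remain.
Route 10: take in full, 7 pallets for value 6 ; 15 left.
Only 15 pallets remain; take 15/25 of Route 19 for value 20×15/25 = 12.
Total value = 164.

164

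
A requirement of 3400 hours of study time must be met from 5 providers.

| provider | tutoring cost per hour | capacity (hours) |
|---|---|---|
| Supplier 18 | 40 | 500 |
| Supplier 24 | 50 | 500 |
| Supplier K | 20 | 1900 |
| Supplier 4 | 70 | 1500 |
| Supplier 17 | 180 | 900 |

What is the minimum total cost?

118000

Fill from the cheapest provider first.
Take 1900 from Supplier K at 20 — need 1500 more.
Take 500 from Supplier 18 at 40 — need 1000 more.
Take 500 from Supplier 24 at 50 — need 500 more.
Supplier 4 at 70: take 500 of its 1500 — requirement met.
Supplier 17: unused.
Cost = 1900×20 + 500×40 + 500×50 + 500×70 = 118000.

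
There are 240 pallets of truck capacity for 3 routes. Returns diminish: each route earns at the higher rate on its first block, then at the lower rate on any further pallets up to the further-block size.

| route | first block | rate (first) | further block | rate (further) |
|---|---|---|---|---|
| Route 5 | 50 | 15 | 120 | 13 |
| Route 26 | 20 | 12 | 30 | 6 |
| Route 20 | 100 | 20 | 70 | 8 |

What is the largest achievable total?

3920

Treat each block as its own option and order by rate: Route 20/first 20 > Route 5/first 15 > Route 5/second 13 > Route 26/first 12 > Route 20/second 8 > Route 26/second 6.
Fill Route 20 first block (100 at 20) ; 140 left.
Route 5 first at 15: fill all 50 ; 90 left.
Route 5/second: +90 of 120 at 13; pool empty.
Total = 20×100 + 15×50 + 13×90 = 3920.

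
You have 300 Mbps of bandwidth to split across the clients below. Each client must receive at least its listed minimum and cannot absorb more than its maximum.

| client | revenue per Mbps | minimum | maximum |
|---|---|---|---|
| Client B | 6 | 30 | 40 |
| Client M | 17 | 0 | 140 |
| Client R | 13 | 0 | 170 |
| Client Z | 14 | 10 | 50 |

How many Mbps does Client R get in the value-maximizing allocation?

Meeting every minimum uses 30+0+0+10 = 40 Mbps, leaving 260.
Highest revenue per Mbps first: Client M 17 > Client Z 14 > Client R 13 > Client B 6.
Give Client M 140 more to hit its cap of 140 — 120 left.
Client Z takes 40 more to reach its cap of 50 — 80 left.
Only 80 left; Client R takes them to reach 80.

80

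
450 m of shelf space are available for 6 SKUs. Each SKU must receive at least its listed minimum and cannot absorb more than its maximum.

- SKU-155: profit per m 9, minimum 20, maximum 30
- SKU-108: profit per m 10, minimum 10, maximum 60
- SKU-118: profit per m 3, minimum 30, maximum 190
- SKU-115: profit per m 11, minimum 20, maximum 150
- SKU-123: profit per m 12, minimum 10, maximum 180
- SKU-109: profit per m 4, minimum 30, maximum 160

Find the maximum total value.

Meeting every minimum uses 20+10+30+20+10+30 = 120 m, leaving 330.
Rank by profit per m: SKU-123 12 > SKU-115 11 > SKU-108 10 > SKU-155 9 > SKU-109 4 > SKU-118 3.
SKU-123 takes 170 more to reach its cap of 180 — 160 left.
SKU-115: +130 to 150 (cap) — 30 left.
SKU-108 has room for 50 more but only 30 remain, so it gets 40.
Total = 9×20 + 10×40 + 3×30 + 11×150 + 12×180 + 4×30 = 4600.

4600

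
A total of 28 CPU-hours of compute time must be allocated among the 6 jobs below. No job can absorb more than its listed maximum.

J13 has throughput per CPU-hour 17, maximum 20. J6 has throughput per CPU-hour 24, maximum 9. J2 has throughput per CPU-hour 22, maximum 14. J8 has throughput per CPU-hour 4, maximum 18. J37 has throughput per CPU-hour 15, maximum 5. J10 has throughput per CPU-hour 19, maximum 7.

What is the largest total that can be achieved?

Highest throughput per CPU-hour first: J6 24 > J2 22 > J10 19 > J13 17 > J37 15 > J8 4.
J6 takes 9 to reach its cap of 9 ; 19 left.
J2 takes 14 to reach its cap of 14 ; 5 left.
J10 has room for 7 but only 5 remain, so it gets 5.
Total = 24×9 + 22×14 + 19×5 = 619.

619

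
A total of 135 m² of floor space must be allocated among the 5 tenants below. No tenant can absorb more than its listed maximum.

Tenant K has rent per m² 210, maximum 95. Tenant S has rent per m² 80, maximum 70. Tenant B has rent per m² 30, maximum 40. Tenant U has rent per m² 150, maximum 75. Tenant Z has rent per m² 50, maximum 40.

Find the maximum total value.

25950

Order the tenants by rent per m²: Tenant K 210 > Tenant U 150 > Tenant S 80 > Tenant Z 50 > Tenant B 30.
Tenant K: +95 to 95 (cap) ; 40 left.
Tenant U: +40 (room for 75) → 40. Pool exhausted.
Total = 210×95 + 150×40 = 25950.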